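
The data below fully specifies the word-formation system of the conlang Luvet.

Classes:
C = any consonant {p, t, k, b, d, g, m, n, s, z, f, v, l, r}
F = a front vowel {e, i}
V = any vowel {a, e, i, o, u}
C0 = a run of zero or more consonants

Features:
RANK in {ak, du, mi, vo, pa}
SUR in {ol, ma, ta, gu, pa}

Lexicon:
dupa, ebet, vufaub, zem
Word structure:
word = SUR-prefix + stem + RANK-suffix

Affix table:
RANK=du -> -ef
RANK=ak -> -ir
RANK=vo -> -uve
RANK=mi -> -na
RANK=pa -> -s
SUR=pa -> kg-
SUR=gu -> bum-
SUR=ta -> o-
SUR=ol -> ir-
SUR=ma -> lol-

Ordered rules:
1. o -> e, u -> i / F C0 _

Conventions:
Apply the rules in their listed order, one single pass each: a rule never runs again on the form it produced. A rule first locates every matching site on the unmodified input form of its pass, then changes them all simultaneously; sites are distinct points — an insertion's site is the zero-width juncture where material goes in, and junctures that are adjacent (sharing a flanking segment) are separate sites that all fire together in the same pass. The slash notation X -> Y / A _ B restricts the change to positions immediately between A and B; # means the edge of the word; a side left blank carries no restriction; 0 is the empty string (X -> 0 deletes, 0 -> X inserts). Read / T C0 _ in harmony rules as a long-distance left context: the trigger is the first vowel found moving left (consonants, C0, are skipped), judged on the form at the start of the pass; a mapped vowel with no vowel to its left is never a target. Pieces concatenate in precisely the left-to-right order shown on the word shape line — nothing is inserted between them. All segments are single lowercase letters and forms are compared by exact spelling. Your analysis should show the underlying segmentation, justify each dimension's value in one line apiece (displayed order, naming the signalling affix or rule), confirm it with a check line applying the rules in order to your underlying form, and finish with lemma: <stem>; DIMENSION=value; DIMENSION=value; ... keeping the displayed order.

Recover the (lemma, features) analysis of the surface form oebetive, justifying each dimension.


underlying: o-ebet-uve
RANK=vo - signalled by the affix -uve
SUR=ta - signalled by the affix o-
check: oebetuve -> oebetive
lemma: ebet; RANK=vo; SUR=ta


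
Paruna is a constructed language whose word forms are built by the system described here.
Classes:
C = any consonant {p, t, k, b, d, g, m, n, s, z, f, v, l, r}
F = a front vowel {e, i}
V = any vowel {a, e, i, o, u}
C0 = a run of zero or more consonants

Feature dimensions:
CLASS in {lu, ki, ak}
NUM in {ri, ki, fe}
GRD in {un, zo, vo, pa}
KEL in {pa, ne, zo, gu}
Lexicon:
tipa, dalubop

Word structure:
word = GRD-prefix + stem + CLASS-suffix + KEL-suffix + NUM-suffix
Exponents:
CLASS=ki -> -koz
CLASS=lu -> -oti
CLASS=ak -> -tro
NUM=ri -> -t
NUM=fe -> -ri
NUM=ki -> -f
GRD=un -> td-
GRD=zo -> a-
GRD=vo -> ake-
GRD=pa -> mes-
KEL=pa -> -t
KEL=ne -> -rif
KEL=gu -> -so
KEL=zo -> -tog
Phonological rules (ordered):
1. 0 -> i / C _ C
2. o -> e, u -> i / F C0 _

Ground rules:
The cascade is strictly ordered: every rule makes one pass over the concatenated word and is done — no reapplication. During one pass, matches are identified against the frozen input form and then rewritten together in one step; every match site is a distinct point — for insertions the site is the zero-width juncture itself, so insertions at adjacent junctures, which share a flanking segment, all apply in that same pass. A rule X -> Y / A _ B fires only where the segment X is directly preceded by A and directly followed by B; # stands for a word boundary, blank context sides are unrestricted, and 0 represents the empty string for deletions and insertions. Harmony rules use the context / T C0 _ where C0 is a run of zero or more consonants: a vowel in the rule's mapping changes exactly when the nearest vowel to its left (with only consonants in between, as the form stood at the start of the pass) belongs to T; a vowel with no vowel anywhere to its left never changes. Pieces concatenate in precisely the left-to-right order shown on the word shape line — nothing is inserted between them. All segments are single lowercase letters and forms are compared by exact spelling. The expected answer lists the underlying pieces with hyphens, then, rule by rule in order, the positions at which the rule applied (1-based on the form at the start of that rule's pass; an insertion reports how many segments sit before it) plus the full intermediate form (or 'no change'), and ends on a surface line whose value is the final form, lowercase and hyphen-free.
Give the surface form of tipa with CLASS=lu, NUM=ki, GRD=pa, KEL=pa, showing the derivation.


underlying: mes-tipa-oti-t-f
1. 0 -> i / C _ C: inserts after position(s) 3, 11: mesitipaotitif
2. o -> e, u -> i / F C0 _: no change
surface: mesitipaotitif


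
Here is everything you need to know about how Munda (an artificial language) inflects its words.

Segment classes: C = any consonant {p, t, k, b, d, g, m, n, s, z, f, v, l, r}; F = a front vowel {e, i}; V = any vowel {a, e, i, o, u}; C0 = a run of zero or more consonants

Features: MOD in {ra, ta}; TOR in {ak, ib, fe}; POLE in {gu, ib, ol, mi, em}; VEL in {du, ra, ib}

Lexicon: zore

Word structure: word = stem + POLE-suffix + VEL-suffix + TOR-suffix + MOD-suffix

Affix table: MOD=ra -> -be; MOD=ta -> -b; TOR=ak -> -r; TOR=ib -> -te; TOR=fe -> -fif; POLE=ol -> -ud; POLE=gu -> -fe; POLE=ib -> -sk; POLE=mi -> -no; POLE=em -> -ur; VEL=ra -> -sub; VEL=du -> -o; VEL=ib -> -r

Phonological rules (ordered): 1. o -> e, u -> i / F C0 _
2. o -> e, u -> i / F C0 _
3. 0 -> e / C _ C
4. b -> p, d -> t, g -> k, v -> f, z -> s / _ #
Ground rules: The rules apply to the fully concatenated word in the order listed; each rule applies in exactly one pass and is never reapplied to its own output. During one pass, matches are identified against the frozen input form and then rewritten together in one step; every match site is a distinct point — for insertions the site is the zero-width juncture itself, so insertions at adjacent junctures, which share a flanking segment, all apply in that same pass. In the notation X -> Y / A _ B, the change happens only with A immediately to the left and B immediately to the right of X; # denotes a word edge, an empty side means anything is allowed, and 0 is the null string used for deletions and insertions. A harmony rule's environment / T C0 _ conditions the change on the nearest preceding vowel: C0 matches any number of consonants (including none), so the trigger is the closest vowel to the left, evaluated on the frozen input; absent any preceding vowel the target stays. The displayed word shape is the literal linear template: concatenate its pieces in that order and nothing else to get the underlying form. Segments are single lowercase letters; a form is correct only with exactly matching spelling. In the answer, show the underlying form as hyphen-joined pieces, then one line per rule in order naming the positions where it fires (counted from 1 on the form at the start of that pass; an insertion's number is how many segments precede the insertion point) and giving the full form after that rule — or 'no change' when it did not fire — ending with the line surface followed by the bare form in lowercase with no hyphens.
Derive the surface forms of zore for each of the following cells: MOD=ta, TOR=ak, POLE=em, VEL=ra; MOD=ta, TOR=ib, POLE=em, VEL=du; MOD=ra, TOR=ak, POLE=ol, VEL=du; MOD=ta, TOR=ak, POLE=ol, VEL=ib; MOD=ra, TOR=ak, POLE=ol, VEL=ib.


cell MOD=ta, TOR=ak, POLE=em, VEL=ra:
underlying: zore-ur-sub-r-b
1. o -> e, u -> i / F C0 _: fires at position(s) 5: zoreirsubrb
2. o -> e, u -> i / F C0 _: fires at position(s) 8: zoreirsibrb
3. 0 -> e / C _ C: inserts after position(s) 6, 9, 10: zoreiresibereb
4. b -> p, d -> t, g -> k, v -> f, z -> s / _ #: fires at position(s) 14: zoreiresiberep
surface: zoreiresiberep

cell MOD=ta, TOR=ib, POLE=em, VEL=du:
underlying: zore-ur-o-te-b
1. o -> e, u -> i / F C0 _: fires at position(s) 5: zoreiroteb
2. o -> e, u -> i / F C0 _: fires at position(s) 7: zoreireteb
3. 0 -> e / C _ C: no change
4. b -> p, d -> t, g -> k, v -> f, z -> s / _ #: fires at position(s) 10: zoreiretep
surface: zoreiretep

cell MOD=ra, TOR=ak, POLE=ol, VEL=du:
underlying: zore-ud-o-r-be
1. o -> e, u -> i / F C0 _: fires at position(s) 5: zoreidorbe
2. o -> e, u -> i / F C0 _: fires at position(s) 7: zoreiderbe
3. 0 -> e / C _ C: inserts after position(s) 8: zoreiderebe
4. b -> p, d -> t, g -> k, v -> f, z -> s / _ #: no change
surface: zoreiderebe

cell MOD=ta, TOR=ak, POLE=ol, VEL=ib:
underlying: zore-ud-r-r-b
1. o -> e, u -> i / F C0 _: fires at position(s) 5: zoreidrrb
2. o -> e, u -> i / F C0 _: no change
3. 0 -> e / C _ C: inserts after position(s) 6, 7, 8: zoreiderereb
4. b -> p, d -> t, g -> k, v -> f, z -> s / _ #: fires at position(s) 12: zoreidererep
surface: zoreidererep

cell MOD=ra, TOR=ak, POLE=ol, VEL=ib:
underlying: zore-ud-r-r-be
1. o -> e, u -> i / F C0 _: fires at position(s) 5: zoreidrrbe
2. o -> e, u -> i / F C0 _: no change
3. 0 -> e / C _ C: inserts after position(s) 6, 7, 8: zoreidererebe
4. b -> p, d -> t, g -> k, v -> f, z -> s / _ #: no change
surface: zoreidererebe


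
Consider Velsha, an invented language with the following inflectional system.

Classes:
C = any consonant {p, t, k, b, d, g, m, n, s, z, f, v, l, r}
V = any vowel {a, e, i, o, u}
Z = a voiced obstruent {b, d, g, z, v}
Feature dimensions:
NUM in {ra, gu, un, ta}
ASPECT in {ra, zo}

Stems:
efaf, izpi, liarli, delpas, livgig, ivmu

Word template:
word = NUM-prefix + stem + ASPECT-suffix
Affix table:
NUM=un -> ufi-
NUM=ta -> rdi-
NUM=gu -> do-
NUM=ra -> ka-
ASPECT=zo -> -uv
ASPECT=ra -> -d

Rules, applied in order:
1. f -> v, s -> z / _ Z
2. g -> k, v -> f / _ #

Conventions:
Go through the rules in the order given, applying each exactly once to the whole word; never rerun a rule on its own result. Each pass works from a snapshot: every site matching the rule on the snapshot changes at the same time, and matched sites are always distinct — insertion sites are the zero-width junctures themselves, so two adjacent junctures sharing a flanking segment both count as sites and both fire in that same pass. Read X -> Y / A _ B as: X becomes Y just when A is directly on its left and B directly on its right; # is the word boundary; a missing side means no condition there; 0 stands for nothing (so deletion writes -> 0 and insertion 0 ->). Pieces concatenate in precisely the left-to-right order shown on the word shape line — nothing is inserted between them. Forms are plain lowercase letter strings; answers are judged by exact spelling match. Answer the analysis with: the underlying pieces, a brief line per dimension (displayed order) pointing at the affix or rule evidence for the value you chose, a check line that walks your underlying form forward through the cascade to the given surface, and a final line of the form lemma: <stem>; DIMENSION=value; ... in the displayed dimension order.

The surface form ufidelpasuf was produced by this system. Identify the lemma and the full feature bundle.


underlying: ufi-delpas-uv
NUM=un - signalled by the affix ufi-
ASPECT=zo - signalled by the affix -uv
check: ufidelpasuv -> ufidelpasuv -> ufidelpasuf
lemma: delpas; NUM=un; ASPECT=zo


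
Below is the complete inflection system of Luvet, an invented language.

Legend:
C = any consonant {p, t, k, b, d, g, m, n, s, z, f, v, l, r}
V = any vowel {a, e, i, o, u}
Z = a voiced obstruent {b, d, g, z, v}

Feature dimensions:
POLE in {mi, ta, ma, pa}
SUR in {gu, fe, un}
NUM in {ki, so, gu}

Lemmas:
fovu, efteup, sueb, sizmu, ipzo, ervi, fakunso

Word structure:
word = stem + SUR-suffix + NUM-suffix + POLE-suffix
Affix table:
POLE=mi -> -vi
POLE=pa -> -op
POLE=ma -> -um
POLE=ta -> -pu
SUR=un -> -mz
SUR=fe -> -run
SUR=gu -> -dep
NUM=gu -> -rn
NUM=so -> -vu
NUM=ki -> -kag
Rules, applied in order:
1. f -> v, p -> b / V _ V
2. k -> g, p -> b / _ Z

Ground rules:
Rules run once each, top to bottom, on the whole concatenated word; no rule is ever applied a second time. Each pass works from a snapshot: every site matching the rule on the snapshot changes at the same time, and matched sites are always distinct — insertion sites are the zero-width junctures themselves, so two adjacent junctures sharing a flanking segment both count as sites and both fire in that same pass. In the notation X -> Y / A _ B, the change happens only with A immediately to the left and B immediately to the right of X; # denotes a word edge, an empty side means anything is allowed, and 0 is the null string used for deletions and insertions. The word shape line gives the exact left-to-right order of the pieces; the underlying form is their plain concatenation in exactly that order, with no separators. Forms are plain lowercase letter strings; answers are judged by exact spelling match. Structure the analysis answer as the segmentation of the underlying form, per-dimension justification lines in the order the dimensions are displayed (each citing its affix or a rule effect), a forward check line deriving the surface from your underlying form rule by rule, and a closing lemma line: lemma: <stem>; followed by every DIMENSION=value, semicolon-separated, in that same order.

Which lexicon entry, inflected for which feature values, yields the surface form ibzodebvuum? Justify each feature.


underlying: ipzo-dep-vu-um
POLE=ma - signalled by the affix -um
SUR=gu - signalled by the affix -dep
NUM=so - signalled by the affix -vu
check: ipzodepvuum -> ipzodepvuum -> ibzodebvuum
lemma: ipzo; POLE=ma; SUR=gu; NUM=so


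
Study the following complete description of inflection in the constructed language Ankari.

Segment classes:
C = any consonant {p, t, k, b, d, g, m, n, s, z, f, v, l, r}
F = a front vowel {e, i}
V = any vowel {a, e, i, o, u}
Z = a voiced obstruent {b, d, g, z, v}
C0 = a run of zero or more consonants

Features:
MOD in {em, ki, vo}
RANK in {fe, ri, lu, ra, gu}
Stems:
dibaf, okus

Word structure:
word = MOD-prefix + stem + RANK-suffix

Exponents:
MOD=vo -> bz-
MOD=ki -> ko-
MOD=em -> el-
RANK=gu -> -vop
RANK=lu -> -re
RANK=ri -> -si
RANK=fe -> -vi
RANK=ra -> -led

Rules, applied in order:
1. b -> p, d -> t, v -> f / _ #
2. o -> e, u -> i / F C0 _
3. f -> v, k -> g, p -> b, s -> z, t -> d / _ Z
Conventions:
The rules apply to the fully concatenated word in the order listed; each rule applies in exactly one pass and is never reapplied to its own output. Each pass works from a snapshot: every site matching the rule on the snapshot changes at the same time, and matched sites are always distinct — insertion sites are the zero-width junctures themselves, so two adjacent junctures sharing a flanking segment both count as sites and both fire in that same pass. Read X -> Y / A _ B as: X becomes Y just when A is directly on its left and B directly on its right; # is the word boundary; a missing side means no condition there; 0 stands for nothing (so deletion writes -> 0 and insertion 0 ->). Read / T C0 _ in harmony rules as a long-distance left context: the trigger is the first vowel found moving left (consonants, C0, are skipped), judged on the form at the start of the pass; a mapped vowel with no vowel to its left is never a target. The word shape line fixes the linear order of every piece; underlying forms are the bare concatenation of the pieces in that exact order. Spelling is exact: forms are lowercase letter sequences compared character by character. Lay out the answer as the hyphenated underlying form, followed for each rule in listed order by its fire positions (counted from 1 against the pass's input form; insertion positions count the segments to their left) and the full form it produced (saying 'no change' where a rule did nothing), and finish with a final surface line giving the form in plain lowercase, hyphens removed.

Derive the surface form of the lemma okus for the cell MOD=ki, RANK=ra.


underlying: ko-okus-led
1. b -> p, d -> t, v -> f / _ #: fires at position(s) 9: kookuslet
2. o -> e, u -> i / F C0 _: no change
3. f -> v, k -> g, p -> b, s -> z, t -> d / _ Z: no change
surface: kookuslet


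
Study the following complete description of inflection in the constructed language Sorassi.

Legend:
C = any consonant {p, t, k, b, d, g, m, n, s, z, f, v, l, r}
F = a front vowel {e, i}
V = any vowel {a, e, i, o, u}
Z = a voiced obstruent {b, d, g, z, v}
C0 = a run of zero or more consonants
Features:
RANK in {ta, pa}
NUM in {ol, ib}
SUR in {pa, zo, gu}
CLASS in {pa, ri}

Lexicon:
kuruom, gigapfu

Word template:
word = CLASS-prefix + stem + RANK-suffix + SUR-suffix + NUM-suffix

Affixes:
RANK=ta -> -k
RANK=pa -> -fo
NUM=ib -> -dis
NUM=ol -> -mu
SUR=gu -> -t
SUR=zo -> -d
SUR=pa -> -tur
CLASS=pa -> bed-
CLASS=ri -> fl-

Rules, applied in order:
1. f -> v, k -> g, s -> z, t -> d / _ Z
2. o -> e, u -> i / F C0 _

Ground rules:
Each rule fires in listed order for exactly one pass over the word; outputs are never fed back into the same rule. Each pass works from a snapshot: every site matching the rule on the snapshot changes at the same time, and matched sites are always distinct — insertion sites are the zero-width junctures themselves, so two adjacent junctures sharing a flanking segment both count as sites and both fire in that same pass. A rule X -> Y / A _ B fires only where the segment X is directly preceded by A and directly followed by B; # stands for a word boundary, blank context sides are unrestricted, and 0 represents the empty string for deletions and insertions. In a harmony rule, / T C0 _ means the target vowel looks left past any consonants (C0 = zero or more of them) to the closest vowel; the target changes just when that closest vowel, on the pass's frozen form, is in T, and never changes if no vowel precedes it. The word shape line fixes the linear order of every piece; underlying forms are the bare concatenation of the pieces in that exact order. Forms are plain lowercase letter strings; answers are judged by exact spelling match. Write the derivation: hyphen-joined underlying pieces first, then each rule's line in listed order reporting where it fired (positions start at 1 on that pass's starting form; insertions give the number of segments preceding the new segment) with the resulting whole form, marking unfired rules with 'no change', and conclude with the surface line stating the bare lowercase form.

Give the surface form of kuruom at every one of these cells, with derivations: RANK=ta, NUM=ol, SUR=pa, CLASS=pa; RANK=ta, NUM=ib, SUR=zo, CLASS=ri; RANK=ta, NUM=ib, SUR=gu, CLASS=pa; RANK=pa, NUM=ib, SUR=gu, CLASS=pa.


cell RANK=ta, NUM=ol, SUR=pa, CLASS=pa:
underlying: bed-kuruom-k-tur-mu
1. f -> v, k -> g, s -> z, t -> d / _ Z: no change
2. o -> e, u -> i / F C0 _: fires at position(s) 5: bedkiruomkturmu
surface: bedkiruomkturmu

cell RANK=ta, NUM=ib, SUR=zo, CLASS=ri:
underlying: fl-kuruom-k-d-dis
1. f -> v, k -> g, s -> z, t -> d / _ Z: fires at position(s) 9: flkuruomgddis
2. o -> e, u -> i / F C0 _: no change
surface: flkuruomgddis

cell RANK=ta, NUM=ib, SUR=gu, CLASS=pa:
underlying: bed-kuruom-k-t-dis
1. f -> v, k -> g, s -> z, t -> d / _ Z: fires at position(s) 11: bedkuruomkddis
2. o -> e, u -> i / F C0 _: fires at position(s) 5: bedkiruomkddis
surface: bedkiruomkddis

cell RANK=pa, NUM=ib, SUR=gu, CLASS=pa:
underlying: bed-kuruom-fo-t-dis
1. f -> v, k -> g, s -> z, t -> d / _ Z: fires at position(s) 12: bedkuruomfoddis
2. o -> e, u -> i / F C0 _: fires at position(s) 5: bedkiruomfoddis
surface: bedkiruomfoddis


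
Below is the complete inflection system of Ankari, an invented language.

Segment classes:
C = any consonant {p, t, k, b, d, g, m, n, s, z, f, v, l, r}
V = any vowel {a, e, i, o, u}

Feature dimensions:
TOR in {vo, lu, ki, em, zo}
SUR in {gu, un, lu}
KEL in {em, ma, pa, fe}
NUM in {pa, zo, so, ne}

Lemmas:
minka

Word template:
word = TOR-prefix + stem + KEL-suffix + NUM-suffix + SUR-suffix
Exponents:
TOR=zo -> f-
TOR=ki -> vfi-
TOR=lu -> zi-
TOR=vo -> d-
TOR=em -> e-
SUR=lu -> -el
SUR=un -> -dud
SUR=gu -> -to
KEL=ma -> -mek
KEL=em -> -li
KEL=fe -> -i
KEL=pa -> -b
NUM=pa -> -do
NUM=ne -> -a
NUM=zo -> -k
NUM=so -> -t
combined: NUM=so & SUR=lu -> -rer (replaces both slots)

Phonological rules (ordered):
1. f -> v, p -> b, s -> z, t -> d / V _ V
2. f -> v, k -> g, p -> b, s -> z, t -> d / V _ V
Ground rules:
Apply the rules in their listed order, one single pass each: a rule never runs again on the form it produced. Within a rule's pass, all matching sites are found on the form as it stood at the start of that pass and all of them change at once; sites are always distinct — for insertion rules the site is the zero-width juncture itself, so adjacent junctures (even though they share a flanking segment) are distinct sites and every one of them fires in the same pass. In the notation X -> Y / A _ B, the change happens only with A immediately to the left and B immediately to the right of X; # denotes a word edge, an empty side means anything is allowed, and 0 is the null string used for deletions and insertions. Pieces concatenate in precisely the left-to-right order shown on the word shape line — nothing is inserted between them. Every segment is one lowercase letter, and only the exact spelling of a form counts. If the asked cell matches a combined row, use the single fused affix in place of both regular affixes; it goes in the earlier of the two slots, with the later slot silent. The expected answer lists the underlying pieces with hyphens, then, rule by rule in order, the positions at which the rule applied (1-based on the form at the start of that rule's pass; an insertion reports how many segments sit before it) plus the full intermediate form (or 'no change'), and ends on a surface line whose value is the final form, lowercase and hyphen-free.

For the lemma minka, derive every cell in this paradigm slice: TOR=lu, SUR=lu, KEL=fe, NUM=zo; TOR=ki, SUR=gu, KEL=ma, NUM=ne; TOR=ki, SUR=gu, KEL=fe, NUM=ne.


cell TOR=lu, SUR=lu, KEL=fe, NUM=zo:
underlying: zi-minka-i-k-el
1. f -> v, p -> b, s -> z, t -> d / V _ V: no change
2. f -> v, k -> g, p -> b, s -> z, t -> d / V _ V: fires at position(s) 9: ziminkaigel
surface: ziminkaigel

cell TOR=ki, SUR=gu, KEL=ma, NUM=ne:
underlying: vfi-minka-mek-a-to
1. f -> v, p -> b, s -> z, t -> d / V _ V: fires at position(s) 13: vfiminkamekado
2. f -> v, k -> g, p -> b, s -> z, t -> d / V _ V: fires at position(s) 11: vfiminkamegado
surface: vfiminkamegado

cell TOR=ki, SUR=gu, KEL=fe, NUM=ne:
underlying: vfi-minka-i-a-to
1. f -> v, p -> b, s -> z, t -> d / V _ V: fires at position(s) 11: vfiminkaiado
2. f -> v, k -> g, p -> b, s -> z, t -> d / V _ V: no change
surface: vfiminkaiado


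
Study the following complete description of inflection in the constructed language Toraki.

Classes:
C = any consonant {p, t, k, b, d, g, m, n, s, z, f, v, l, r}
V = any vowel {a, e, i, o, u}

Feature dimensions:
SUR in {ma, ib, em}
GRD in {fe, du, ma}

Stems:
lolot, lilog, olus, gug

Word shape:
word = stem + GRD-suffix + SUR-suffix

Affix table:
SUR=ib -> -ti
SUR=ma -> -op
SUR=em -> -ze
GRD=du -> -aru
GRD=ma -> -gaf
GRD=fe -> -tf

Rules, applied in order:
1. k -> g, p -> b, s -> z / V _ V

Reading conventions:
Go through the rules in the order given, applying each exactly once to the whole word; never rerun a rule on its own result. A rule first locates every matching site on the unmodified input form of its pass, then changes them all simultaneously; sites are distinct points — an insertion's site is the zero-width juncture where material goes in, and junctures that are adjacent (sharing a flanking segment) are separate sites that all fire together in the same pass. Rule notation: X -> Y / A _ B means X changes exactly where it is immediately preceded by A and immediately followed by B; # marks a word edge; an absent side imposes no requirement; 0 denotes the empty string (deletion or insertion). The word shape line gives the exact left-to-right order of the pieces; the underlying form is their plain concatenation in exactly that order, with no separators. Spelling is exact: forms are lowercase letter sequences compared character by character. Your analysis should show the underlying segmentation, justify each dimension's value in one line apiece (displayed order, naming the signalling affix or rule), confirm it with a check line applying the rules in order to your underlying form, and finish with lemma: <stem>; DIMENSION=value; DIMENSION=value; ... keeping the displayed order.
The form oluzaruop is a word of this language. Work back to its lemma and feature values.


underlying: olus-aru-op
SUR=ma - signalled by the affix -op
GRD=du - signalled by the affix -aru
check: olusaruop -> oluzaruop
lemma: olus; SUR=ma; GRD=du


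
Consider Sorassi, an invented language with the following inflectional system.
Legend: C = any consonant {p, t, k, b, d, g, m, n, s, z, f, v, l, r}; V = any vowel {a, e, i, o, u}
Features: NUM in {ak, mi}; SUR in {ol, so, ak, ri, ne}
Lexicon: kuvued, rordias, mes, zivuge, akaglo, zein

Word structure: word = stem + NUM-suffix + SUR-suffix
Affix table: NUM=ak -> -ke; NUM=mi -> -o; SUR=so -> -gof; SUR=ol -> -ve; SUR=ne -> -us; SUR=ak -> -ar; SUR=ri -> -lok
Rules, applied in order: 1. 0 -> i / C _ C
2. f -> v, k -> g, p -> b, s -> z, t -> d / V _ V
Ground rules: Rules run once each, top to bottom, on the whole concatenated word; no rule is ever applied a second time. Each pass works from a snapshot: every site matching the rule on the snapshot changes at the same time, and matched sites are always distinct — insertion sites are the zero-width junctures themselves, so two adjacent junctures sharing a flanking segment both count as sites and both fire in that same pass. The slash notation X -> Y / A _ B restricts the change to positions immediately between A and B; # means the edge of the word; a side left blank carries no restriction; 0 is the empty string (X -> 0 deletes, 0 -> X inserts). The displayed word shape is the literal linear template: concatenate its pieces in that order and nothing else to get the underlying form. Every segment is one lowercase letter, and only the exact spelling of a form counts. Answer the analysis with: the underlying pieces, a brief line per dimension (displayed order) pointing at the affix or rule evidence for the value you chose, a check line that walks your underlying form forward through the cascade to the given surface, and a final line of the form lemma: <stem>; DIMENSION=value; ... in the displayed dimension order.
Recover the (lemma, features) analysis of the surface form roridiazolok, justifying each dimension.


underlying: rordias-o-lok
NUM=mi - signalled by the affix -o
SUR=ri - signalled by the affix -lok
check: rordiasolok -> roridiasolok -> roridiazolok
lemma: rordias; NUM=mi; SUR=ri


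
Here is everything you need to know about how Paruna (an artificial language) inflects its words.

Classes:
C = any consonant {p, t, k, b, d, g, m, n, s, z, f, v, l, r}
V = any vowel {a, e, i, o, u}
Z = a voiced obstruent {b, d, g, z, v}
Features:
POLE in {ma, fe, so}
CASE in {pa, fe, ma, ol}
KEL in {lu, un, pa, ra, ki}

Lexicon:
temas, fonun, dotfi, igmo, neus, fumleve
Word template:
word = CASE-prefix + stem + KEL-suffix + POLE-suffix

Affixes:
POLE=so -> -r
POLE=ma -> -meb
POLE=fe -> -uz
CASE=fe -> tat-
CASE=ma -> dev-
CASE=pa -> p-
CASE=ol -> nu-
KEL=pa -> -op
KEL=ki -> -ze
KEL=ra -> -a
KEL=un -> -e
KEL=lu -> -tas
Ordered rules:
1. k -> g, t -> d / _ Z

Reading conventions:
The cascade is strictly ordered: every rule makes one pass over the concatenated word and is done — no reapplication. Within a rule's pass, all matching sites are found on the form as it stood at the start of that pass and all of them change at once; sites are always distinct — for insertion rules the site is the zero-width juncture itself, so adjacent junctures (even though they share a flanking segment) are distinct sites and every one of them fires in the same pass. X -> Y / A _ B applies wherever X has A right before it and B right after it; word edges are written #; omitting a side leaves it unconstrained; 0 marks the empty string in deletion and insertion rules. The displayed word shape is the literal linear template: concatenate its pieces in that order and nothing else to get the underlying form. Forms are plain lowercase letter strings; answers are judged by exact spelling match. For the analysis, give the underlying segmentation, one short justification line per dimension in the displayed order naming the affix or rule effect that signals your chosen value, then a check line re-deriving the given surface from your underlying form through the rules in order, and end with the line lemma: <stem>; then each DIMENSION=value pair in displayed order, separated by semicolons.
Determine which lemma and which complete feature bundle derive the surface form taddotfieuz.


underlying: tat-dotfi-e-uz
POLE=fe - signalled by the affix -uz
CASE=fe - signalled by the affix tat-
KEL=un - signalled by the affix -e
check: tatdotfieuz -> taddotfieuz
lemma: dotfi; POLE=fe; CASE=fe; KEL=un


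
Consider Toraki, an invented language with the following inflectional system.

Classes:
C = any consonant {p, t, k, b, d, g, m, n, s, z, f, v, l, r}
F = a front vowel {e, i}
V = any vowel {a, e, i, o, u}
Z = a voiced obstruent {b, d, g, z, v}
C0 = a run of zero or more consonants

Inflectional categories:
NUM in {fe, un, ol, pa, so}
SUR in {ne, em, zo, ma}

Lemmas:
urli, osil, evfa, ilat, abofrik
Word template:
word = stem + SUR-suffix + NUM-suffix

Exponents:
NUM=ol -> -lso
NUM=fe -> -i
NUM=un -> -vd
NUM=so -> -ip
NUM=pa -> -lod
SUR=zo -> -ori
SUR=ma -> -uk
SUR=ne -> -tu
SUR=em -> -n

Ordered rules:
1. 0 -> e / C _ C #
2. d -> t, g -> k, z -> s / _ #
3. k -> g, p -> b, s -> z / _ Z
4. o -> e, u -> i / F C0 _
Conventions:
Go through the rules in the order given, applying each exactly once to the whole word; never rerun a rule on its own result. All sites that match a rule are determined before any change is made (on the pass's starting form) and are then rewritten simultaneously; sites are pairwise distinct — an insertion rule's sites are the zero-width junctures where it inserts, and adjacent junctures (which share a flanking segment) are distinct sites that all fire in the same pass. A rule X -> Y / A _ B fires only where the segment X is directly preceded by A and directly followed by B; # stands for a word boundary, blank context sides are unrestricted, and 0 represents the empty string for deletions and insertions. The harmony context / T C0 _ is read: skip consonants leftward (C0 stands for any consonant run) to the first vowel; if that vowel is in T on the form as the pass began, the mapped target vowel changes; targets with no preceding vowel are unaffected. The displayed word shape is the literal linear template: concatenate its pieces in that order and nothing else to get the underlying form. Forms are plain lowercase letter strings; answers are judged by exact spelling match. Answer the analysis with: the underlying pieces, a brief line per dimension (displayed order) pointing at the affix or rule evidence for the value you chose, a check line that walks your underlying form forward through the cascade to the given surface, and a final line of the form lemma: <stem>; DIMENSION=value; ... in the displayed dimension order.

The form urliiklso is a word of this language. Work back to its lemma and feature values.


underlying: urli-uk-lso
NUM=ol - signalled by the affix -lso
SUR=ma - signalled by the affix -uk
check: urliuklso -> urliuklso -> urliuklso -> urliuklso -> urliiklso
lemma: urli; NUM=ol; SUR=ma


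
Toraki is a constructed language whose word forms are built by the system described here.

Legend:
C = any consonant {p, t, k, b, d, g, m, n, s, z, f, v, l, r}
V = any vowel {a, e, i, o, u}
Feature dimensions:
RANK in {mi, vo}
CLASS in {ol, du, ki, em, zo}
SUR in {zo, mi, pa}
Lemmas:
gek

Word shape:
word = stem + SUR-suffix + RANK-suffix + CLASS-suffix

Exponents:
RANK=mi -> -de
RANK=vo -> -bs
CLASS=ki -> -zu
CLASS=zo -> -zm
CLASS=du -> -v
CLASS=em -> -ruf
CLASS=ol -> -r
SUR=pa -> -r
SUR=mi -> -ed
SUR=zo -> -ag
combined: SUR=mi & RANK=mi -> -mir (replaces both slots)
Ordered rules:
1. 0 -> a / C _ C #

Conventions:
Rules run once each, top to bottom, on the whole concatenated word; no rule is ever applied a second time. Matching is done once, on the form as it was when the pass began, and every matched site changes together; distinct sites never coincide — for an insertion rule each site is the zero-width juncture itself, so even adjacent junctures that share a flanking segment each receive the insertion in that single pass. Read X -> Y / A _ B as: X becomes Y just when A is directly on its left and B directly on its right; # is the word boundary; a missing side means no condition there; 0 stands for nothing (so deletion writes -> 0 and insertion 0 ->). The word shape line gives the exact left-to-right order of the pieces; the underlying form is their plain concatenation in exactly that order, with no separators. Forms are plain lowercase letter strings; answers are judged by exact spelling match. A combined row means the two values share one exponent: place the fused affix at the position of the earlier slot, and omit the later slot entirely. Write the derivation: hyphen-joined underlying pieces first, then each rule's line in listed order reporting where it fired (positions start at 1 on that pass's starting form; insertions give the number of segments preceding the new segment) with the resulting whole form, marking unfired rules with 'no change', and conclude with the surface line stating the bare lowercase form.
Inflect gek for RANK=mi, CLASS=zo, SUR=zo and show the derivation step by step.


underlying: gek-ag-de-zm
1. 0 -> a / C _ C #: inserts after position(s) 8: gekagdezam
surface: gekagdezam


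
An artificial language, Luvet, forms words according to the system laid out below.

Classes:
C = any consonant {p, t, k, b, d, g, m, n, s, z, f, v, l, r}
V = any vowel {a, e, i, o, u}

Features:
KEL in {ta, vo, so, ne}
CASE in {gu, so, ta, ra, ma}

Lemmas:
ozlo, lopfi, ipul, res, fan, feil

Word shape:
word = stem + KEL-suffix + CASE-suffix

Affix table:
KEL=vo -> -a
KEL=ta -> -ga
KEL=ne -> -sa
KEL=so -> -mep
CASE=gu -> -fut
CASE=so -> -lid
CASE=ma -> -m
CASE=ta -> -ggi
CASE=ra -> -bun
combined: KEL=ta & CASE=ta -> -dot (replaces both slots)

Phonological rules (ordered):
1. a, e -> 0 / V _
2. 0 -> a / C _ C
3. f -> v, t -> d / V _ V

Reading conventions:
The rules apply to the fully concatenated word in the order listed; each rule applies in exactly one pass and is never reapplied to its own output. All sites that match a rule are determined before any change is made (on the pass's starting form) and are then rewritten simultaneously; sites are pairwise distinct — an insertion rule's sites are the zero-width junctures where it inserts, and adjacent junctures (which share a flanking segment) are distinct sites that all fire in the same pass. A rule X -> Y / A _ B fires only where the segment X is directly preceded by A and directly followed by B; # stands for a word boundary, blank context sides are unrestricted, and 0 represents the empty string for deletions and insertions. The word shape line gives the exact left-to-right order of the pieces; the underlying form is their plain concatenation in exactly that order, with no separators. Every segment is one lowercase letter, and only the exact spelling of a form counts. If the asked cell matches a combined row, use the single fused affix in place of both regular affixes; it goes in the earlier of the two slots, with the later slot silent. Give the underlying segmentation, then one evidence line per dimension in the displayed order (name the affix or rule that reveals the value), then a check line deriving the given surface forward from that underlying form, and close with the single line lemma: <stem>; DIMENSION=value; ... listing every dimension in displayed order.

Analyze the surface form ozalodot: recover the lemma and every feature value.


underlying: ozlo-dot
KEL=ta - signalled by the combined affix row
CASE=ta - signalled by the combined affix row
check: ozlodot -> ozlodot -> ozalodot -> ozalodot
lemma: ozlo; KEL=ta; CASE=ta


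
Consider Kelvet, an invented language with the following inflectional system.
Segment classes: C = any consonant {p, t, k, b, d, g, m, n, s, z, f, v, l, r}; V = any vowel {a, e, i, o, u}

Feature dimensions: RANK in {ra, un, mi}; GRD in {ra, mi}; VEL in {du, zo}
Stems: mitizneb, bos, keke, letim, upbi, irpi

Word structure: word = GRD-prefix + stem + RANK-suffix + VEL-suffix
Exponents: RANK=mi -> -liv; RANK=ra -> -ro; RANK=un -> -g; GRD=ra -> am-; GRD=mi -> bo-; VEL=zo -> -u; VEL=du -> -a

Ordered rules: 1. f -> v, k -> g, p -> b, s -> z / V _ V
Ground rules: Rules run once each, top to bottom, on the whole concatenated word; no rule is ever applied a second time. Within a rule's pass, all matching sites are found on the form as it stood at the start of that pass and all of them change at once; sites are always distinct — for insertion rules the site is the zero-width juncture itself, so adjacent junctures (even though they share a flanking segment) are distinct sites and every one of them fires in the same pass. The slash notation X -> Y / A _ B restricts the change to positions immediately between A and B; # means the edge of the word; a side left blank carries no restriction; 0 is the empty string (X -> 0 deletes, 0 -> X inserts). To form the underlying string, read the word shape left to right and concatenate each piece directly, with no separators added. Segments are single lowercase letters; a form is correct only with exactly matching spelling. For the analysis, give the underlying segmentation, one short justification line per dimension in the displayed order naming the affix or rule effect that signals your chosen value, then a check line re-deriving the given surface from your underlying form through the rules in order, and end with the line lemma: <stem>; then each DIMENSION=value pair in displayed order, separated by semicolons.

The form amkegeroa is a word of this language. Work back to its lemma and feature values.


underlying: am-keke-ro-a
RANK=ra - signalled by the affix -ro
GRD=ra - signalled by the affix am-
VEL=du - signalled by the affix -a
check: amkekeroa -> amkegeroa
lemma: keke; RANK=ra; GRD=ra; VEL=du


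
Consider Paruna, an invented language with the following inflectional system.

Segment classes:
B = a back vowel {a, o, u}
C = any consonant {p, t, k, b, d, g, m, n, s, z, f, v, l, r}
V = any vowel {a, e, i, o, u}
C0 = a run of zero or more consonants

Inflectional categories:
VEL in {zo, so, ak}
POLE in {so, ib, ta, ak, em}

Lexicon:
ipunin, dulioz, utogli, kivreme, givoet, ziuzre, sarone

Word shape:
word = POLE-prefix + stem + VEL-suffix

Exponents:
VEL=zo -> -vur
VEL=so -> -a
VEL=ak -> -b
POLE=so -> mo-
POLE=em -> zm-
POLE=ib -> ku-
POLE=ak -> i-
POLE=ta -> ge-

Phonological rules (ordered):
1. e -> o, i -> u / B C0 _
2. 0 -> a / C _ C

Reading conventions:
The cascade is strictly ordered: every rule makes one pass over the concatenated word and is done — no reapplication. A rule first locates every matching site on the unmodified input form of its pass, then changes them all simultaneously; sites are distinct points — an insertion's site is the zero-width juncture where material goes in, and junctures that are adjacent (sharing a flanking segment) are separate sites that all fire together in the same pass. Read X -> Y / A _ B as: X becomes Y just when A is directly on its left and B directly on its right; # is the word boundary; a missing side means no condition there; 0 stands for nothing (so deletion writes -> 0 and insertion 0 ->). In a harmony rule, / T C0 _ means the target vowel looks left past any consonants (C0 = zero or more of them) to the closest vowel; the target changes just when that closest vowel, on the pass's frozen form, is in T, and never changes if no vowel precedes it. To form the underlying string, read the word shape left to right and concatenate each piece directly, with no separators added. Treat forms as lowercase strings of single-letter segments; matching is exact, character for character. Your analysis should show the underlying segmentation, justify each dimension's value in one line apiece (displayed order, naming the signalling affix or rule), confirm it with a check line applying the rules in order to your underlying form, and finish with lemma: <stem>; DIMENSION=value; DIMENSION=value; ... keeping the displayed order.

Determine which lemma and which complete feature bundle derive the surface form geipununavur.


underlying: ge-ipunin-vur
VEL=zo - signalled by the affix -vur
POLE=ta - signalled by the affix ge-
check: geipuninvur -> geipununvur -> geipununavur
lemma: ipunin; VEL=zo; POLE=ta
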